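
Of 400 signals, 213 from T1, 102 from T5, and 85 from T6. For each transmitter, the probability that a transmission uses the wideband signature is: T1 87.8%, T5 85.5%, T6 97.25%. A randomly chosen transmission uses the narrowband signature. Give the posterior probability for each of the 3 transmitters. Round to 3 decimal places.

Taking complements, P(narrowband | each) = T1 0.122, T5 0.145, T6 0.0275.
Unnormalized posteriors (prior × likelihood):
  T1: 0.5325 × 0.122 = 0.064965
  T5: 0.255 × 0.145 = 0.036975
  T6: 0.2125 × 0.0275 = 0.00584375
Normalizing constant = 0.10778375.
P(T1 | narrowband) = 0.064965/0.10778375 ≈ 0.603
P(T5 | narrowband) = 0.036975/0.10778375 ≈ 0.343
P(T6 | narrowband) = 0.00584375/0.10778375 ≈ 0.054

T1 0.603, T5 0.343, T6 0.054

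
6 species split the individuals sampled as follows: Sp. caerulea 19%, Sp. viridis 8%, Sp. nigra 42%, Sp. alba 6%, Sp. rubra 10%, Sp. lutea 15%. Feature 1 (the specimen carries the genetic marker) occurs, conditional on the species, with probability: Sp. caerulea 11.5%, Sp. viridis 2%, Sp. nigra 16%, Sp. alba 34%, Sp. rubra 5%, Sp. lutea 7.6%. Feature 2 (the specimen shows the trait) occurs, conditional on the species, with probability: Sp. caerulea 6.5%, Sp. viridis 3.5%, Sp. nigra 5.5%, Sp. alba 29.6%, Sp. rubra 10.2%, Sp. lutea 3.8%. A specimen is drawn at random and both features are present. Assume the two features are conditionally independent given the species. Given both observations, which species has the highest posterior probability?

Compute prior × likelihood for every hypothesis:
  Sp. caerulea: 0.19 × 0.115 × 0.065 = 0.00142025
  Sp. viridis: 0.08 × 0.02 × 0.035 = 0.000056
  Sp. nigra: 0.42 × 0.16 × 0.055 = 0.003696
  Sp. alba: 0.06 × 0.34 × 0.296 = 0.0060384
  Sp. rubra: 0.1 × 0.05 × 0.102 = 0.00051
  Sp. lutea: 0.15 × 0.076 × 0.038 = 0.0004332
Total = 0.01215385.
Largest term belongs to Sp. alba, so Sp. alba is most probable.

Sp. alba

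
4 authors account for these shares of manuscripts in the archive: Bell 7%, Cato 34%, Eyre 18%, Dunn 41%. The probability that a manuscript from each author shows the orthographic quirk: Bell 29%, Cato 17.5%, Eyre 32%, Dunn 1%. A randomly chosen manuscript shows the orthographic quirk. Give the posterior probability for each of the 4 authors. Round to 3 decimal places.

Compute prior × likelihood for every hypothesis:
  Bell: 0.07 × 0.29 = 0.0203
  Cato: 0.34 × 0.175 = 0.0595
  Eyre: 0.18 × 0.32 = 0.0576
  Dunn: 0.41 × 0.01 = 0.0041
Sum = 0.1415.
P(Bell | quirk) = 0.0203/0.1415 ≈ 0.143
P(Cato | quirk) = 0.0595/0.1415 ≈ 0.420
P(Eyre | quirk) = 0.0576/0.1415 ≈ 0.407
P(Dunn | quirk) = 0.0041/0.1415 ≈ 0.029
(Check: 0.143+0.420+0.407+0.029 = 0.999.)

Bell 0.143, Cato 0.420, Eyre 0.407, Dunn 0.029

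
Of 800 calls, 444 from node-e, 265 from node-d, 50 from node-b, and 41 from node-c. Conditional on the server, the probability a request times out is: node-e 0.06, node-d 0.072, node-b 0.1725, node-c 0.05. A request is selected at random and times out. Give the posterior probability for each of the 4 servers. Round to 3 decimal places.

By Bayes' rule, posterior ∝ prior × likelihood:
  node-e: 0.555 × 0.06 = 0.0333
  node-d: 0.33125 × 0.072 = 0.02385
  node-b: 0.0625 × 0.1725 = 0.01078125
  node-c: 0.05125 × 0.05 = 0.0025625
Total = 0.07049375.
P(node-e | timeout) = 0.0333/0.07049375 ≈ 0.472
P(node-d | timeout) = 0.02385/0.07049375 ≈ 0.338
P(node-b | timeout) = 0.01078125/0.07049375 ≈ 0.153
P(node-c | timeout) = 0.0025625/0.07049375 ≈ 0.036

node-e 0.472, node-d 0.338, node-b 0.153, node-c 0.036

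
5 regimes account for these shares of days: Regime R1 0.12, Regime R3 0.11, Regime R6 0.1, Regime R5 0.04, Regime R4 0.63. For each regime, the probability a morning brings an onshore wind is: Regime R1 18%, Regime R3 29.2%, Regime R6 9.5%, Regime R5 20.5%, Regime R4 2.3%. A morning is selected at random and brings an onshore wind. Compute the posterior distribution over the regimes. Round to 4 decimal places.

Regime R1 0.2514, Regime R3 0.3739, Regime R6 0.1106, Regime R5 0.0954, Regime R4 0.1687

By Bayes' rule, posterior ∝ prior × likelihood:
  Regime R1: 0.12 × 0.18 = 0.0216
  Regime R3: 0.11 × 0.292 = 0.03212
  Regime R6: 0.1 × 0.095 = 0.0095
  Regime R5: 0.04 × 0.205 = 0.0082
  Regime R4: 0.63 × 0.023 = 0.01449
Total = 0.08591.
P(Regime R1 | onshore) = 0.0216/0.08591 ≈ 0.2514
P(Regime R3 | onshore) = 0.03212/0.08591 ≈ 0.3739
P(Regime R6 | onshore) = 0.0095/0.08591 ≈ 0.1106
P(Regime R5 | onshore) = 0.0082/0.08591 ≈ 0.0954
P(Regime R4 | onshore) = 0.01449/0.08591 ≈ 0.1687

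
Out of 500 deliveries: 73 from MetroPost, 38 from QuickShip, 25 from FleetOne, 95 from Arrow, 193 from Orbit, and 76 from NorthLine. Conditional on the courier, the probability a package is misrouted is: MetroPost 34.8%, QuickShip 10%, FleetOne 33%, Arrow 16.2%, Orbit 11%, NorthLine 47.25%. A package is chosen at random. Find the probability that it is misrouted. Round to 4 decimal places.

Unnormalized posteriors (prior × likelihood):
  MetroPost: 0.146 × 0.348 = 0.050808
  QuickShip: 0.076 × 0.1 = 0.0076
  FleetOne: 0.05 × 0.33 = 0.0165
  Arrow: 0.19 × 0.162 = 0.03078
  Orbit: 0.386 × 0.11 = 0.04246
  NorthLine: 0.152 × 0.4725 = 0.07182
P(misrouted) = 0.050808 + 0.0076 + 0.0165 + 0.03078 + 0.04246 + 0.07182 = 0.219968 → 0.2200.

0.2200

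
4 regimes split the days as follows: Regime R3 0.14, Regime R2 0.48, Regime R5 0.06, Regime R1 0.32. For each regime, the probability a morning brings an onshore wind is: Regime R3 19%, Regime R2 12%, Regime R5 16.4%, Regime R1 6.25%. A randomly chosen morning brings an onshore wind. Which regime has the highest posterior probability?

Regime R2

Compute prior × likelihood for every hypothesis:
  Regime R3: 0.14 × 0.19 = 0.0266
  Regime R2: 0.48 × 0.12 = 0.0576
  Regime R5: 0.06 × 0.164 = 0.00984
  Regime R1: 0.32 × 0.0625 = 0.02
Total = 0.11404.
Largest term belongs to Regime R2, so Regime R2 is most probable.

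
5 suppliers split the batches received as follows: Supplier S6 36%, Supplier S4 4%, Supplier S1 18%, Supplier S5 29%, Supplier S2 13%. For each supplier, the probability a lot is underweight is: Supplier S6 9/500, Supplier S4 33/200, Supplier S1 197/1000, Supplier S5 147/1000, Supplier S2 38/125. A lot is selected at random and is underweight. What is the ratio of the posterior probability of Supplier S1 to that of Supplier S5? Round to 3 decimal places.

By Bayes' rule, posterior ∝ prior × likelihood:
  Supplier S6: 0.36 × 0.018 = 0.00648
  Supplier S4: 0.04 × 0.165 = 0.0066
  Supplier S1: 0.18 × 0.197 = 0.03546
  Supplier S5: 0.29 × 0.147 = 0.04263
  Supplier S2: 0.13 × 0.304 = 0.03952
Total = 0.13069.
The ratio is 0.03546 / 0.04263 (the normalizer cancels) = 0.832.

0.832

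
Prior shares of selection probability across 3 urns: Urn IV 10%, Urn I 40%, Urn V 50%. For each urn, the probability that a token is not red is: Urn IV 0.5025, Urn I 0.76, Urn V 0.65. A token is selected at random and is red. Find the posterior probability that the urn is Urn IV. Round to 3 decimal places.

Taking complements, P(red | each) = Urn IV 0.4975, Urn I 0.24, Urn V 0.35.
By Bayes' rule, posterior ∝ prior × likelihood:
  Urn IV: 0.1 × 0.4975 = 0.04975
  Urn I: 0.4 × 0.24 = 0.096
  Urn V: 0.5 × 0.35 = 0.175
Total = 0.32075.
P(Urn IV | evidence) = 0.04975 / 0.32075 ≈ 0.155.

0.155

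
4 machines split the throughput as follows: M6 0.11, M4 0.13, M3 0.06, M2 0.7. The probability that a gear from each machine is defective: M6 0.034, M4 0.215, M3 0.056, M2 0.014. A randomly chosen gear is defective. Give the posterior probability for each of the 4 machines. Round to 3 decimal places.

M6 0.083, M4 0.623, M3 0.075, M2 0.219

Prior × likelihood for each hypothesis:
  M6: 0.11 × 0.034 = 0.00374
  M4: 0.13 × 0.215 = 0.02795
  M3: 0.06 × 0.056 = 0.00336
  M2: 0.7 × 0.014 = 0.0098
Total = 0.04485.
P(M6 | defective) = 0.00374/0.04485 ≈ 0.083
P(M4 | defective) = 0.02795/0.04485 ≈ 0.623
P(M3 | defective) = 0.00336/0.04485 ≈ 0.075
P(M2 | defective) = 0.0098/0.04485 ≈ 0.219
(Check: 0.083+0.623+0.075+0.219 = 1.000.)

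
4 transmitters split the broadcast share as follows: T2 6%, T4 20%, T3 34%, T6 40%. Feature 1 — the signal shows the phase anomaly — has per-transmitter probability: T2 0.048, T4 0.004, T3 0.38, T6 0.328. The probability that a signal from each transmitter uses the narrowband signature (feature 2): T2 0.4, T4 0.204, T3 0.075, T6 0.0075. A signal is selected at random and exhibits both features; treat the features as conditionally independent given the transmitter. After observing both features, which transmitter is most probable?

T3

Compute prior × likelihood for every hypothesis:
  T2: 0.06 × 0.048 × 0.4 = 0.001152
  T4: 0.2 × 0.004 × 0.204 = 0.0001632
  T3: 0.34 × 0.38 × 0.075 = 0.00969
  T6: 0.4 × 0.328 × 0.0075 = 0.000984
Sum = 0.0119892.
Largest term belongs to T3, so T3 is most probable.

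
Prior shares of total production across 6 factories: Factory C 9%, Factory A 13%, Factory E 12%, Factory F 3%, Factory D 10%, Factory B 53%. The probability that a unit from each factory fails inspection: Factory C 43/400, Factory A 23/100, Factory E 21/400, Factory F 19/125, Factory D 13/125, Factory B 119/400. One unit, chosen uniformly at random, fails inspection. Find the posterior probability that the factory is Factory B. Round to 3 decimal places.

Unnormalized posteriors (prior × likelihood):
  Factory C: 0.09 × 0.1075 = 0.009675
  Factory A: 0.13 × 0.23 = 0.0299
  Factory E: 0.12 × 0.0525 = 0.0063
  Factory F: 0.03 × 0.152 = 0.00456
  Factory D: 0.1 × 0.104 = 0.0104
  Factory B: 0.53 × 0.2975 = 0.157675
Sum = 0.21851.
P(Factory B | evidence) = 0.157675 / 0.21851 ≈ 0.722.

0.722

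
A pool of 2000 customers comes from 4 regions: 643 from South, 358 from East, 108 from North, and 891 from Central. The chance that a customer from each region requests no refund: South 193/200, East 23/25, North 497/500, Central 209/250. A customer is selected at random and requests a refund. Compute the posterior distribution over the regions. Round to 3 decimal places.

South 0.114, East 0.145, North 0.003, Central 0.738

Taking complements, P(refund | each) = South 0.035, East 0.08, North 0.006, Central 0.164.
By Bayes' rule, posterior ∝ prior × likelihood:
  South: 0.3215 × 0.035 = 0.0112525
  East: 0.179 × 0.08 = 0.01432
  North: 0.054 × 0.006 = 0.000324
  Central: 0.4455 × 0.164 = 0.073062
Normalizing constant = 0.0989585.
P(South | refund) = 0.0112525/0.0989585 ≈ 0.114
P(East | refund) = 0.01432/0.0989585 ≈ 0.145
P(North | refund) = 0.000324/0.0989585 ≈ 0.003
P(Central | refund) = 0.073062/0.0989585 ≈ 0.738
(Check: 0.114+0.145+0.003+0.738 = 1.000.)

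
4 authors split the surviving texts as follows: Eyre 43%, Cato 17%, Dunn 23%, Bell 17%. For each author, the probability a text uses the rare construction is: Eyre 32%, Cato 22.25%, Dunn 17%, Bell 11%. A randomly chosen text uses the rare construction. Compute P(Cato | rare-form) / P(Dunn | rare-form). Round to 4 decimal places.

0.9674

Unnormalized posteriors (prior × likelihood):
  Eyre: 0.43 × 0.32 = 0.1376
  Cato: 0.17 × 0.2225 = 0.037825
  Dunn: 0.23 × 0.17 = 0.0391
  Bell: 0.17 × 0.11 = 0.0187
Normalizing constant = 0.233225.
The ratio is 0.037825 / 0.0391 (the normalizer cancels) = 0.9674.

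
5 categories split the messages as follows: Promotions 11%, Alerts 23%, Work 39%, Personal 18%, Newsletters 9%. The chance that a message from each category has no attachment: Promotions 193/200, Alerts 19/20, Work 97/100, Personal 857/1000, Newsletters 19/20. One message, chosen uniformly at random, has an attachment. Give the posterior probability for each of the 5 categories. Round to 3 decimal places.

Taking complements, P(attachment | each) = Promotions 0.035, Alerts 0.05, Work 0.03, Personal 0.143, Newsletters 0.05.
By Bayes' rule, posterior ∝ prior × likelihood:
  Promotions: 0.11 × 0.035 = 0.00385
  Alerts: 0.23 × 0.05 = 0.0115
  Work: 0.39 × 0.03 = 0.0117
  Personal: 0.18 × 0.143 = 0.02574
  Newsletters: 0.09 × 0.05 = 0.0045
Total = 0.05729.
P(Promotions | attachment) = 0.00385/0.05729 ≈ 0.067
P(Alerts | attachment) = 0.0115/0.05729 ≈ 0.201
P(Work | attachment) = 0.0117/0.05729 ≈ 0.204
P(Personal | attachment) = 0.02574/0.05729 ≈ 0.449
P(Newsletters | attachment) = 0.0045/0.05729 ≈ 0.079

Promotions 0.067, Alerts 0.201, Work 0.204, Personal 0.449, Newsletters 0.079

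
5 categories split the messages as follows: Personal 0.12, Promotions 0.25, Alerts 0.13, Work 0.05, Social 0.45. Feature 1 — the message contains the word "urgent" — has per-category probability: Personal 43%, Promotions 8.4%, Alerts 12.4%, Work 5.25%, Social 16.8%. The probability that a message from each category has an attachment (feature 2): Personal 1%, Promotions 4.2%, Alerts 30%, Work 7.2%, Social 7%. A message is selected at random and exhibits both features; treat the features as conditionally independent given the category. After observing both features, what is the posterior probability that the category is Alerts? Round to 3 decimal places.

0.413

Prior × likelihood for each hypothesis:
  Personal: 0.12 × 0.43 × 0.01 = 0.000516
  Promotions: 0.25 × 0.084 × 0.042 = 0.000882
  Alerts: 0.13 × 0.124 × 0.3 = 0.004836
  Work: 0.05 × 0.0525 × 0.072 = 0.000189
  Social: 0.45 × 0.168 × 0.07 = 0.005292
Total = 0.011715.
P(Alerts | evidence) = 0.004836 / 0.011715 ≈ 0.413.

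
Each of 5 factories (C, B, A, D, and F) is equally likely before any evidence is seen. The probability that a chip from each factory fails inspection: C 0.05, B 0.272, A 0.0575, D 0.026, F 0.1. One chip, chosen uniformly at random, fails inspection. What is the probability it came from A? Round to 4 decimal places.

With a uniform prior (1/5 each), posterior ∝ likelihood:
  C: 0.05
  B: 0.272
  A: 0.0575
  D: 0.026
  F: 0.1
Total = 0.5055.
P(A | evidence) = 0.0575 / 0.5055 ≈ 0.1137.

0.1137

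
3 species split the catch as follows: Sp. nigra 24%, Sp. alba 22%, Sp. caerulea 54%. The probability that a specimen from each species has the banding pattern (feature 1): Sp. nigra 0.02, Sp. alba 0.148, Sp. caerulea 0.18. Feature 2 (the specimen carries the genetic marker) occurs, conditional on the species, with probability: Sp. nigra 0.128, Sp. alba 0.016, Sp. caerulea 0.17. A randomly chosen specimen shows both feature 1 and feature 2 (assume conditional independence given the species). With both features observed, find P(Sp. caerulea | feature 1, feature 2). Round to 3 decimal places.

Unnormalized posteriors (prior × likelihood):
  Sp. nigra: 0.24 × 0.02 × 0.128 = 0.0006144
  Sp. alba: 0.22 × 0.148 × 0.016 = 0.00052096
  Sp. caerulea: 0.54 × 0.18 × 0.17 = 0.016524
Normalizing constant = 0.01765936.
P(Sp. caerulea | evidence) = 0.016524 / 0.01765936 ≈ 0.936.

0.936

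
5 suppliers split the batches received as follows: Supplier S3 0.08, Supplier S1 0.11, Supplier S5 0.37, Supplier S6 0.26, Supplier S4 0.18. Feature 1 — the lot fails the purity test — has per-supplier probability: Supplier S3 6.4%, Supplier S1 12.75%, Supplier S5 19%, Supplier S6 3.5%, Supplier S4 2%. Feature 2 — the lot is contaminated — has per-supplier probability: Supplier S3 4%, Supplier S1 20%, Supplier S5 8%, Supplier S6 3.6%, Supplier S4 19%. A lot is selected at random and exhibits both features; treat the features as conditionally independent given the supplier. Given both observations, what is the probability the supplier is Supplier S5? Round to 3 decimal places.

By Bayes' rule, posterior ∝ prior × likelihood:
  Supplier S3: 0.08 × 0.064 × 0.04 = 0.0002048
  Supplier S1: 0.11 × 0.1275 × 0.2 = 0.002805
  Supplier S5: 0.37 × 0.19 × 0.08 = 0.005624
  Supplier S6: 0.26 × 0.035 × 0.036 = 0.0003276
  Supplier S4: 0.18 × 0.02 × 0.19 = 0.000684
Total = 0.0096454.
P(Supplier S5 | evidence) = 0.005624 / 0.0096454 ≈ 0.583.

0.583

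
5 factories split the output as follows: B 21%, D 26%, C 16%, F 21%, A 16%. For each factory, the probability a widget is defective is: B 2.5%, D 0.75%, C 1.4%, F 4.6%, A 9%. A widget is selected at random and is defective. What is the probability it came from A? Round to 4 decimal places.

Compute prior × likelihood for every hypothesis:
  B: 0.21 × 0.025 = 0.00525
  D: 0.26 × 0.0075 = 0.00195
  C: 0.16 × 0.014 = 0.00224
  F: 0.21 × 0.046 = 0.00966
  A: 0.16 × 0.09 = 0.0144
Total = 0.0335.
P(A | evidence) = 0.0144 / 0.0335 ≈ 0.4299.

0.4299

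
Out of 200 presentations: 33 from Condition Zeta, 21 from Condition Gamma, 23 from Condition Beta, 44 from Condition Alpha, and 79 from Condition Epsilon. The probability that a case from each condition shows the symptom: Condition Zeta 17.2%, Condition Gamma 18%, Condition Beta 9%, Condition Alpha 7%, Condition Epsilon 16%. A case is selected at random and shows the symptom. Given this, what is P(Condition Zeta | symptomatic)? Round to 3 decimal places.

0.208

Compute prior × likelihood for every hypothesis:
  Condition Zeta: 0.165 × 0.172 = 0.02838
  Condition Gamma: 0.105 × 0.18 = 0.0189
  Condition Beta: 0.115 × 0.09 = 0.01035
  Condition Alpha: 0.22 × 0.07 = 0.0154
  Condition Epsilon: 0.395 × 0.16 = 0.0632
Total = 0.13623.
P(Condition Zeta | evidence) = 0.02838 / 0.13623 ≈ 0.208.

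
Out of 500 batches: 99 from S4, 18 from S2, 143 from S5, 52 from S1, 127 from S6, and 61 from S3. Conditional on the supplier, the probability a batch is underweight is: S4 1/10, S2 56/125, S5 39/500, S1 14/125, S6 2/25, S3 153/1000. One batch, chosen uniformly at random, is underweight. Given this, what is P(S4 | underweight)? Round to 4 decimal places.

Prior × likelihood for each hypothesis:
  S4: 0.198 × 0.1 = 0.0198
  S2: 0.036 × 0.448 = 0.016128
  S5: 0.286 × 0.078 = 0.022308
  S1: 0.104 × 0.112 = 0.011648
  S6: 0.254 × 0.08 = 0.02032
  S3: 0.122 × 0.153 = 0.018666
Total = 0.10887.
P(S4 | evidence) = 0.0198 / 0.10887 ≈ 0.1819.

0.1819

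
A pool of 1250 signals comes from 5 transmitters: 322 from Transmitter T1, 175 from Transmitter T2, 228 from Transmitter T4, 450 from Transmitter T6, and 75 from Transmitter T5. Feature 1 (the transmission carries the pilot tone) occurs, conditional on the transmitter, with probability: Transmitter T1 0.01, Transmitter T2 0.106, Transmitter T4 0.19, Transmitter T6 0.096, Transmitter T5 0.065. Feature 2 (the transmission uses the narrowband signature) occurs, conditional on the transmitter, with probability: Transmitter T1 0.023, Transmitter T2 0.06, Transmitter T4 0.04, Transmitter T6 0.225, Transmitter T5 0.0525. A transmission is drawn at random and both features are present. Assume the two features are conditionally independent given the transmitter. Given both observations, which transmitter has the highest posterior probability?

Unnormalized posteriors (prior × likelihood):
  Transmitter T1: 0.2576 × 0.01 × 0.023 = 0.000059248
  Transmitter T2: 0.14 × 0.106 × 0.06 = 0.0008904
  Transmitter T4: 0.1824 × 0.19 × 0.04 = 0.00138624
  Transmitter T6: 0.36 × 0.096 × 0.225 = 0.007776
  Transmitter T5: 0.06 × 0.065 × 0.0525 = 0.00020475
Total = 0.010316638.
Largest term belongs to Transmitter T6, so Transmitter T6 is most probable.

Transmitter T6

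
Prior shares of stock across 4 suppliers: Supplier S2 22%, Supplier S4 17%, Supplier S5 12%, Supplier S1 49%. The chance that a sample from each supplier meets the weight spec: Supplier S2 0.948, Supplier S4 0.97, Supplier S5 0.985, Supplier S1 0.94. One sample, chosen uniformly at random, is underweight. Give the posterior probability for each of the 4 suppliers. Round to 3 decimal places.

Taking complements, P(underweight | each) = Supplier S2 0.052, Supplier S4 0.03, Supplier S5 0.015, Supplier S1 0.06.
Unnormalized posteriors (prior × likelihood):
  Supplier S2: 0.22 × 0.052 = 0.01144
  Supplier S4: 0.17 × 0.03 = 0.0051
  Supplier S5: 0.12 × 0.015 = 0.0018
  Supplier S1: 0.49 × 0.06 = 0.0294
Total = 0.04774.
P(Supplier S2 | underweight) = 0.01144/0.04774 ≈ 0.240
P(Supplier S4 | underweight) = 0.0051/0.04774 ≈ 0.107
P(Supplier S5 | underweight) = 0.0018/0.04774 ≈ 0.038
P(Supplier S1 | underweight) = 0.0294/0.04774 ≈ 0.616
(Check: 0.240+0.107+0.038+0.616 = 1.001.)

Supplier S2 0.240, Supplier S4 0.107, Supplier S5 0.038, Supplier S1 0.616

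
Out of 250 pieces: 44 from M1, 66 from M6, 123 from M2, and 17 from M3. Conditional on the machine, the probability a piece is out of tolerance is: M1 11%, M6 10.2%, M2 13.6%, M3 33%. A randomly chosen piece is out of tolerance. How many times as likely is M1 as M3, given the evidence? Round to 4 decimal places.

0.8627

Prior × likelihood for each hypothesis:
  M1: 0.176 × 0.11 = 0.01936
  M6: 0.264 × 0.102 = 0.026928
  M2: 0.492 × 0.136 = 0.066912
  M3: 0.068 × 0.33 = 0.02244
Normalizing constant = 0.13564.
The ratio is 0.01936 / 0.02244 (the normalizer cancels) = 0.8627.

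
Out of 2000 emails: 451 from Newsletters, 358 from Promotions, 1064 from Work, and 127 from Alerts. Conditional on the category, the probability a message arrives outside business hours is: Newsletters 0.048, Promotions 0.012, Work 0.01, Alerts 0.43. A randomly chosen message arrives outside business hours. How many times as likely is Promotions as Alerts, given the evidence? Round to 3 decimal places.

0.079

Compute prior × likelihood for every hypothesis:
  Newsletters: 0.2255 × 0.048 = 0.010824
  Promotions: 0.179 × 0.012 = 0.002148
  Work: 0.532 × 0.01 = 0.00532
  Alerts: 0.0635 × 0.43 = 0.027305
Total = 0.045597.
The ratio is 0.002148 / 0.027305 (the normalizer cancels) = 0.079.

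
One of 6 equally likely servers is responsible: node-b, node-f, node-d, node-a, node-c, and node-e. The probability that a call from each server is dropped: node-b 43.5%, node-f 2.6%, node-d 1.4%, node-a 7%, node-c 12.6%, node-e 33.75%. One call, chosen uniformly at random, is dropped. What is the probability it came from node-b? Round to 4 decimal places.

0.4313

Since the prior is uniform, the posterior is proportional to the likelihood:
  node-b: 0.435
  node-f: 0.026
  node-d: 0.014
  node-a: 0.07
  node-c: 0.126
  node-e: 0.3375
Sum = 1.0085.
P(node-b | evidence) = 0.435 / 1.0085 ≈ 0.4313.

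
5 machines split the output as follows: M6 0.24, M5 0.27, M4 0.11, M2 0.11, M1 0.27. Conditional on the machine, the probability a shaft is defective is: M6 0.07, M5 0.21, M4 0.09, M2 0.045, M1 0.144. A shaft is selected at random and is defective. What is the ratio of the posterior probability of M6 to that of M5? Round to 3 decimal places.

Unnormalized posteriors (prior × likelihood):
  M6: 0.24 × 0.07 = 0.0168
  M5: 0.27 × 0.21 = 0.0567
  M4: 0.11 × 0.09 = 0.0099
  M2: 0.11 × 0.045 = 0.00495
  M1: 0.27 × 0.144 = 0.03888
Total = 0.12723.
The ratio is 0.0168 / 0.0567 (the normalizer cancels) = 0.296.

0.296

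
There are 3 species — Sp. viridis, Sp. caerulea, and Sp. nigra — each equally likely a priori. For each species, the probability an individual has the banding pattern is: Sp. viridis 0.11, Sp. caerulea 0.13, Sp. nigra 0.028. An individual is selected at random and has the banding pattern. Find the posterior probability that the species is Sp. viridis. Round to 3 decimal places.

With a uniform prior (1/3 each), posterior ∝ likelihood:
  Sp. viridis: 0.11
  Sp. caerulea: 0.13
  Sp. nigra: 0.028
Sum = 0.268.
P(Sp. viridis | evidence) = 0.11 / 0.268 ≈ 0.410.

0.410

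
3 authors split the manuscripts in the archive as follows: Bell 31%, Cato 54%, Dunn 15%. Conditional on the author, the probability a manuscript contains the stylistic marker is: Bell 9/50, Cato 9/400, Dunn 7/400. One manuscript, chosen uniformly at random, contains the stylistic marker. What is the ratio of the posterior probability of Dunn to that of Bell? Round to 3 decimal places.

Prior × likelihood for each hypothesis:
  Bell: 0.31 × 0.18 = 0.0558
  Cato: 0.54 × 0.0225 = 0.01215
  Dunn: 0.15 × 0.0175 = 0.002625
Sum = 0.070575.
The ratio is 0.002625 / 0.0558 (the normalizer cancels) = 0.047.

0.047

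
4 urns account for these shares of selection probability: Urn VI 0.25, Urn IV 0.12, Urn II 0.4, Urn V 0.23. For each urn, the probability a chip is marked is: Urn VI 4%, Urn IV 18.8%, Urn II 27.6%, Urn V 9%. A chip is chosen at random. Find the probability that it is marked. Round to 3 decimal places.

0.164

By Bayes' rule, posterior ∝ prior × likelihood:
  Urn VI: 0.25 × 0.04 = 0.01
  Urn IV: 0.12 × 0.188 = 0.02256
  Urn II: 0.4 × 0.276 = 0.1104
  Urn V: 0.23 × 0.09 = 0.0207
P(marked) = 0.01 + 0.02256 + 0.1104 + 0.0207 = 0.16366 → 0.164.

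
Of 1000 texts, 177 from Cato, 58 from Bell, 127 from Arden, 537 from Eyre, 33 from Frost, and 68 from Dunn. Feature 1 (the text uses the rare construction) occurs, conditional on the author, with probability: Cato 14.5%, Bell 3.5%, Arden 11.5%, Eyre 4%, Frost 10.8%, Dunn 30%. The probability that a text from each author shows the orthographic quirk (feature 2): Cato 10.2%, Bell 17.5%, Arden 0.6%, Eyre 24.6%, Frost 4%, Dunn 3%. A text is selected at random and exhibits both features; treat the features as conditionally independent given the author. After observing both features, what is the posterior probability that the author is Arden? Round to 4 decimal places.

Unnormalized posteriors (prior × likelihood):
  Cato: 0.177 × 0.145 × 0.102 = 0.00261783
  Bell: 0.058 × 0.035 × 0.175 = 0.00035525
  Arden: 0.127 × 0.115 × 0.006 = 0.00008763
  Eyre: 0.537 × 0.04 × 0.246 = 0.00528408
  Frost: 0.033 × 0.108 × 0.04 = 0.00014256
  Dunn: 0.068 × 0.3 × 0.03 = 0.000612
Total = 0.00909935.
P(Arden | evidence) = 0.00008763 / 0.00909935 ≈ 0.0096.

0.0096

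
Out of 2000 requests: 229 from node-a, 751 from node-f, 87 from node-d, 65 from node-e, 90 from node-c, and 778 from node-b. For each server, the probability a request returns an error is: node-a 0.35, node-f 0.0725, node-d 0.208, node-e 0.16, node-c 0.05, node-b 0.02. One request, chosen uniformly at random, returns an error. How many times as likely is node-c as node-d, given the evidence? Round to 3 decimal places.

By Bayes' rule, posterior ∝ prior × likelihood:
  node-a: 0.1145 × 0.35 = 0.040075
  node-f: 0.3755 × 0.0725 = 0.02722375
  node-d: 0.0435 × 0.208 = 0.009048
  node-e: 0.0325 × 0.16 = 0.0052
  node-c: 0.045 × 0.05 = 0.00225
  node-b: 0.389 × 0.02 = 0.00778
Total = 0.09157675.
The ratio is 0.00225 / 0.009048 (the normalizer cancels) = 0.249.

0.249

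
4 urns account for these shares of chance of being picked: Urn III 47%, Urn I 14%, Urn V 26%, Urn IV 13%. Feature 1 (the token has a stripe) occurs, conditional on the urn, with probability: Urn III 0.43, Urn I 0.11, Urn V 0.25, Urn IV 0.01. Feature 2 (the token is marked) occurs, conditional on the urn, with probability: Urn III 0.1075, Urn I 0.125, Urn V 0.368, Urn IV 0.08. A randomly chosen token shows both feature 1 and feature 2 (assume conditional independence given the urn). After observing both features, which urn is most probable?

Compute prior × likelihood for every hypothesis:
  Urn III: 0.47 × 0.43 × 0.1075 = 0.02172575
  Urn I: 0.14 × 0.11 × 0.125 = 0.001925
  Urn V: 0.26 × 0.25 × 0.368 = 0.02392
  Urn IV: 0.13 × 0.01 × 0.08 = 0.000104
Total = 0.04767475.
Largest term belongs to Urn V, so Urn V is most probable.

Urn V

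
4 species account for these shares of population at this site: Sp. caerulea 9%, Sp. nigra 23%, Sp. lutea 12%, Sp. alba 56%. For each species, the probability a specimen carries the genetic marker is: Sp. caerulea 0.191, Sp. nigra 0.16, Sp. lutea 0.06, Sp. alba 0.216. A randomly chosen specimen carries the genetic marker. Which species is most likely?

Prior × likelihood for each hypothesis:
  Sp. caerulea: 0.09 × 0.191 = 0.01719
  Sp. nigra: 0.23 × 0.16 = 0.0368
  Sp. lutea: 0.12 × 0.06 = 0.0072
  Sp. alba: 0.56 × 0.216 = 0.12096
Sum = 0.18215.
Largest term belongs to Sp. alba, so Sp. alba is most probable.

Sp. alba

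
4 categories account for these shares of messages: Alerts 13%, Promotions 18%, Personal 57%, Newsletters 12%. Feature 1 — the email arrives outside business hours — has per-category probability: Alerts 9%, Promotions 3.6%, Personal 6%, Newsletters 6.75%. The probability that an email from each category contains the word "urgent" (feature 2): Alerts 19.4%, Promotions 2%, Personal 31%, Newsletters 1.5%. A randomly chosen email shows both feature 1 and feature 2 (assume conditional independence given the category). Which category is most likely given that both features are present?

Personal

Compute prior × likelihood for every hypothesis:
  Alerts: 0.13 × 0.09 × 0.194 = 0.0022698
  Promotions: 0.18 × 0.036 × 0.02 = 0.0001296
  Personal: 0.57 × 0.06 × 0.31 = 0.010602
  Newsletters: 0.12 × 0.0675 × 0.015 = 0.0001215
Sum = 0.0131229.
Largest term belongs to Personal, so Personal is most probable.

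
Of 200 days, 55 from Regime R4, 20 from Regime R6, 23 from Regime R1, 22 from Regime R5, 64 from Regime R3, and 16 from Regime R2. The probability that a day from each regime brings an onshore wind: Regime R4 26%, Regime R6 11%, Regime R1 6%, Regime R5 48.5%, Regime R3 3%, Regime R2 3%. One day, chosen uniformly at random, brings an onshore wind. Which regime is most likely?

Regime R4

Compute prior × likelihood for every hypothesis:
  Regime R4: 0.275 × 0.26 = 0.0715
  Regime R6: 0.1 × 0.11 = 0.011
  Regime R1: 0.115 × 0.06 = 0.0069
  Regime R5: 0.11 × 0.485 = 0.05335
  Regime R3: 0.32 × 0.03 = 0.0096
  Regime R2: 0.08 × 0.03 = 0.0024
Total = 0.15475.
Largest term belongs to Regime R4, so Regime R4 is most probable.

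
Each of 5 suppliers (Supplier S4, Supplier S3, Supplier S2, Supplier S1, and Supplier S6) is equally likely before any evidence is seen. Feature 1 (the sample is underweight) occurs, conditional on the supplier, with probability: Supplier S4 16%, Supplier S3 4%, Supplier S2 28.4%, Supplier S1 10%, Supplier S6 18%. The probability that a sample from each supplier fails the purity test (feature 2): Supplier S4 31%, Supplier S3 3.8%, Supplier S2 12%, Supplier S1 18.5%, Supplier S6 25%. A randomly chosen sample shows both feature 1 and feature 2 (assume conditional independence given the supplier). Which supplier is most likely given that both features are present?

Supplier S4

With a uniform prior (1/5 each), posterior ∝ likelihood:
  Supplier S4: 0.16 × 0.31 = 0.0496
  Supplier S3: 0.04 × 0.038 = 0.00152
  Supplier S2: 0.284 × 0.12 = 0.03408
  Supplier S1: 0.1 × 0.185 = 0.0185
  Supplier S6: 0.18 × 0.25 = 0.045
Sum = 0.1487.
Largest term belongs to Supplier S4, so Supplier S4 is most probable.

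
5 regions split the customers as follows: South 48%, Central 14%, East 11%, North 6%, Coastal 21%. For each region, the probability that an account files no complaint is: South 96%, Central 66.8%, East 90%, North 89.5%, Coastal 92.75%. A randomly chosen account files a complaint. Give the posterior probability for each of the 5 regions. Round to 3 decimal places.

Taking complements, P(complaint | each) = South 0.04, Central 0.332, East 0.1, North 0.105, Coastal 0.0725.
Prior × likelihood for each hypothesis:
  South: 0.48 × 0.04 = 0.0192
  Central: 0.14 × 0.332 = 0.04648
  East: 0.11 × 0.1 = 0.011
  North: 0.06 × 0.105 = 0.0063
  Coastal: 0.21 × 0.0725 = 0.015225
Sum = 0.098205.
P(South | complaint) = 0.0192/0.098205 ≈ 0.196
P(Central | complaint) = 0.04648/0.098205 ≈ 0.473
P(East | complaint) = 0.011/0.098205 ≈ 0.112
P(North | complaint) = 0.0063/0.098205 ≈ 0.064
P(Coastal | complaint) = 0.015225/0.098205 ≈ 0.155
(Check: 0.196+0.473+0.112+0.064+0.155 = 1.000.)

South 0.196, Central 0.473, East 0.112, North 0.064, Coastal 0.155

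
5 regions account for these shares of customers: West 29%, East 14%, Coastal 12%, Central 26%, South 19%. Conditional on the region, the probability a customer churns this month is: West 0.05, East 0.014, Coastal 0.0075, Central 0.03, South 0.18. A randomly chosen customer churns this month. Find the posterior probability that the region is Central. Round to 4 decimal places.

0.1314

Compute prior × likelihood for every hypothesis:
  West: 0.29 × 0.05 = 0.0145
  East: 0.14 × 0.014 = 0.00196
  Coastal: 0.12 × 0.0075 = 0.0009
  Central: 0.26 × 0.03 = 0.0078
  South: 0.19 × 0.18 = 0.0342
Normalizing constant = 0.05936.
P(Central | evidence) = 0.0078 / 0.05936 ≈ 0.1314.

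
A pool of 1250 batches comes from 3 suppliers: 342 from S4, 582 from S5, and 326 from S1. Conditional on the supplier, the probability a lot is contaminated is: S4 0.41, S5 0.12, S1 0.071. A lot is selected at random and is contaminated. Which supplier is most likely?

S4

Prior × likelihood for each hypothesis:
  S4: 0.2736 × 0.41 = 0.112176
  S5: 0.4656 × 0.12 = 0.055872
  S1: 0.2608 × 0.071 = 0.0185168
Total = 0.1865648.
Largest term belongs to S4, so S4 is most probable.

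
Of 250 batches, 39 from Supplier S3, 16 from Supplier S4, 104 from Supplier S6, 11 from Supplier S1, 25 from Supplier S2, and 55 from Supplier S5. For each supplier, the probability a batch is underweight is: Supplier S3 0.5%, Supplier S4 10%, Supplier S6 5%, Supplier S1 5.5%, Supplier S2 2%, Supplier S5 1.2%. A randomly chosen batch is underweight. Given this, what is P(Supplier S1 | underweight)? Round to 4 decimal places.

Compute prior × likelihood for every hypothesis:
  Supplier S3: 0.156 × 0.005 = 0.00078
  Supplier S4: 0.064 × 0.1 = 0.0064
  Supplier S6: 0.416 × 0.05 = 0.0208
  Supplier S1: 0.044 × 0.055 = 0.00242
  Supplier S2: 0.1 × 0.02 = 0.002
  Supplier S5: 0.22 × 0.012 = 0.00264
Total = 0.03504.
P(Supplier S1 | evidence) = 0.00242 / 0.03504 ≈ 0.0691.

0.0691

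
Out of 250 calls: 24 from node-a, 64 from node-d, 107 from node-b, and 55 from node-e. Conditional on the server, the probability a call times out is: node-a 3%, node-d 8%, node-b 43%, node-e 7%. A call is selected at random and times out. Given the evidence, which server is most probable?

node-b

Compute prior × likelihood for every hypothesis:
  node-a: 0.096 × 0.03 = 0.00288
  node-d: 0.256 × 0.08 = 0.02048
  node-b: 0.428 × 0.43 = 0.18404
  node-e: 0.22 × 0.07 = 0.0154
Sum = 0.2228.
Largest term belongs to node-b, so node-b is most probable.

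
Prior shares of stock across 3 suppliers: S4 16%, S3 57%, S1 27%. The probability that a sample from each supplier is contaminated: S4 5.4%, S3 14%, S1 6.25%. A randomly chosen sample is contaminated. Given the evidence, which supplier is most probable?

Unnormalized posteriors (prior × likelihood):
  S4: 0.16 × 0.054 = 0.00864
  S3: 0.57 × 0.14 = 0.0798
  S1: 0.27 × 0.0625 = 0.016875
Normalizing constant = 0.105315.
Largest term belongs to S3, so S3 is most probable.

S3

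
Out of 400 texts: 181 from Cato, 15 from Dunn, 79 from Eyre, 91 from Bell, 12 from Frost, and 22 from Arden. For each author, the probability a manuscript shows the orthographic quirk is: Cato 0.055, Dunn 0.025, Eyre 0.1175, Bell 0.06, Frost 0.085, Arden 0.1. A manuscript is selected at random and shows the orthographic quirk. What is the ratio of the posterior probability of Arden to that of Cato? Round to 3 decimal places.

Compute prior × likelihood for every hypothesis:
  Cato: 0.4525 × 0.055 = 0.0248875
  Dunn: 0.0375 × 0.025 = 0.0009375
  Eyre: 0.1975 × 0.1175 = 0.02320625
  Bell: 0.2275 × 0.06 = 0.01365
  Frost: 0.03 × 0.085 = 0.00255
  Arden: 0.055 × 0.1 = 0.0055
Normalizing constant = 0.07073125.
The ratio is 0.0055 / 0.0248875 (the normalizer cancels) = 0.221.

0.221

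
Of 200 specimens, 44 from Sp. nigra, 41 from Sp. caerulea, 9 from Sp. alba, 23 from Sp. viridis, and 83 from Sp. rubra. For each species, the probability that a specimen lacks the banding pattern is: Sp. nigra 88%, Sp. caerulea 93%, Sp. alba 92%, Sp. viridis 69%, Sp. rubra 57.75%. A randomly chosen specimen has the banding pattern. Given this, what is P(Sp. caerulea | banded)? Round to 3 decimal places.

0.056

Taking complements, P(banded | each) = Sp. nigra 0.12, Sp. caerulea 0.07, Sp. alba 0.08, Sp. viridis 0.31, Sp. rubra 0.4225.
Prior × likelihood for each hypothesis:
  Sp. nigra: 0.22 × 0.12 = 0.0264
  Sp. caerulea: 0.205 × 0.07 = 0.01435
  Sp. alba: 0.045 × 0.08 = 0.0036
  Sp. viridis: 0.115 × 0.31 = 0.03565
  Sp. rubra: 0.415 × 0.4225 = 0.1753375
Sum = 0.2553375.
P(Sp. caerulea | evidence) = 0.01435 / 0.2553375 ≈ 0.056.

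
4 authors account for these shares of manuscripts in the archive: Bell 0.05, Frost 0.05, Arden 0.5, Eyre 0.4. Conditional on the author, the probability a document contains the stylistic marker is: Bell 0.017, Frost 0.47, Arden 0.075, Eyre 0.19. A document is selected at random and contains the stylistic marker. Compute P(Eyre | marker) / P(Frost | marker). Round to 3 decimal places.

Compute prior × likelihood for every hypothesis:
  Bell: 0.05 × 0.017 = 0.00085
  Frost: 0.05 × 0.47 = 0.0235
  Arden: 0.5 × 0.075 = 0.0375
  Eyre: 0.4 × 0.19 = 0.076
Sum = 0.13785.
The ratio is 0.076 / 0.0235 (the normalizer cancels) = 3.234.

3.234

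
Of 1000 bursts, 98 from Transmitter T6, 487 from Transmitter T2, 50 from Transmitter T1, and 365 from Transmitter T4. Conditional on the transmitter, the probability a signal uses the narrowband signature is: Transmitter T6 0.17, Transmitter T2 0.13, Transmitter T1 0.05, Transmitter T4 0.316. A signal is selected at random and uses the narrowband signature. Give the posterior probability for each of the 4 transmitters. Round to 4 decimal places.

By Bayes' rule, posterior ∝ prior × likelihood:
  Transmitter T6: 0.098 × 0.17 = 0.01666
  Transmitter T2: 0.487 × 0.13 = 0.06331
  Transmitter T1: 0.05 × 0.05 = 0.0025
  Transmitter T4: 0.365 × 0.316 = 0.11534
Sum = 0.19781.
P(Transmitter T6 | narrowband) = 0.01666/0.19781 ≈ 0.0842
P(Transmitter T2 | narrowband) = 0.06331/0.19781 ≈ 0.3201
P(Transmitter T1 | narrowband) = 0.0025/0.19781 ≈ 0.0126
P(Transmitter T4 | narrowband) = 0.11534/0.19781 ≈ 0.5831
(Check: 0.0842+0.3201+0.0126+0.5831 = 1.0000.)

Transmitter T6 0.0842, Transmitter T2 0.3201, Transmitter T1 0.0126, Transmitter T4 0.5831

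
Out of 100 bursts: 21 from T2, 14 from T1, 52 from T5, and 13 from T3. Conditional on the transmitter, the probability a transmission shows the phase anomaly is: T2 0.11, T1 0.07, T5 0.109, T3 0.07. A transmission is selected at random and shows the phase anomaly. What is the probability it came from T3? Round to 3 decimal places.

0.092

By Bayes' rule, posterior ∝ prior × likelihood:
  T2: 0.21 × 0.11 = 0.0231
  T1: 0.14 × 0.07 = 0.0098
  T5: 0.52 × 0.109 = 0.05668
  T3: 0.13 × 0.07 = 0.0091
Sum = 0.09868.
P(T3 | evidence) = 0.0091 / 0.09868 ≈ 0.092.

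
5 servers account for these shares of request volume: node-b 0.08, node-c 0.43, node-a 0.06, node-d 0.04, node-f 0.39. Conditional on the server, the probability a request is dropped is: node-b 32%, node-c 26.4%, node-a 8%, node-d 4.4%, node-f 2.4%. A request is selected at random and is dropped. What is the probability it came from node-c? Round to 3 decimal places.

0.732

Compute prior × likelihood for every hypothesis:
  node-b: 0.08 × 0.32 = 0.0256
  node-c: 0.43 × 0.264 = 0.11352
  node-a: 0.06 × 0.08 = 0.0048
  node-d: 0.04 × 0.044 = 0.00176
  node-f: 0.39 × 0.024 = 0.00936
Total = 0.15504.
P(node-c | evidence) = 0.11352 / 0.15504 ≈ 0.732.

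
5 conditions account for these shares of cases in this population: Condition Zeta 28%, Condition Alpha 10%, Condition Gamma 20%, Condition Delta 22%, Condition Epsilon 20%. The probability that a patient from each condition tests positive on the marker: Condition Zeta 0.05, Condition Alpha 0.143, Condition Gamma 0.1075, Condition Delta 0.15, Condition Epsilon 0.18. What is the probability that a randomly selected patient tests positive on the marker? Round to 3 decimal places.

0.119

Compute prior × likelihood for every hypothesis:
  Condition Zeta: 0.28 × 0.05 = 0.014
  Condition Alpha: 0.1 × 0.143 = 0.0143
  Condition Gamma: 0.2 × 0.1075 = 0.0215
  Condition Delta: 0.22 × 0.15 = 0.033
  Condition Epsilon: 0.2 × 0.18 = 0.036
P(marker-positive) = 0.014 + 0.0143 + 0.0215 + 0.033 + 0.036 = 0.1188 → 0.119.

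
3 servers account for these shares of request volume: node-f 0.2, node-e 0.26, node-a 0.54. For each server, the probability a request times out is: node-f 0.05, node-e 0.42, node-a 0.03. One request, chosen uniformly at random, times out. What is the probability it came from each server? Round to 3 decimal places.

By Bayes' rule, posterior ∝ prior × likelihood:
  node-f: 0.2 × 0.05 = 0.01
  node-e: 0.26 × 0.42 = 0.1092
  node-a: 0.54 × 0.03 = 0.0162
Normalizing constant = 0.1354.
P(node-f | timeout) = 0.01/0.1354 ≈ 0.074
P(node-e | timeout) = 0.1092/0.1354 ≈ 0.806
P(node-a | timeout) = 0.0162/0.1354 ≈ 0.120
(Check: 0.074+0.806+0.120 = 1.000.)

node-f 0.074, node-e 0.806, node-a 0.120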